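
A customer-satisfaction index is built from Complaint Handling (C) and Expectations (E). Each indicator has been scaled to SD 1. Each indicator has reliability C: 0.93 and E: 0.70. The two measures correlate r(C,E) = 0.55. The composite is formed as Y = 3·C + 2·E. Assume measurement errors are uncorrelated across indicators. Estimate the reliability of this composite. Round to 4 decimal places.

Var(Y) = 3² + 2² + 2·[6·0.55] = 13 + 6.6 = 19.6.
Under uncorrelated errors the observed covariances equal the true-score covariances, so only the own-variance terms attenuate.
True-score variance = [3²·0.93 + 2²·0.70] + 6.6 = 11.17 + 6.6 = 17.77.
Reliability = 17.77 / 19.6 = 0.9066.

0.9066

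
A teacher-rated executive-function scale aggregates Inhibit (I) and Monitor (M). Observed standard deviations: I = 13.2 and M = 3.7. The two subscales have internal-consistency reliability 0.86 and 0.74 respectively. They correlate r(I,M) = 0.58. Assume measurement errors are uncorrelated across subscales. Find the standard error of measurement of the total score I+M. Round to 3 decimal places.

5.287

Var(total) = 187.93 + 56.6544 = 244.584.
True-score variance = 159.977 + 56.6544 = 216.631, so reliability = 0.8857.
Error variance = 244.584 − 216.631 = 27.953; SEM = √27.953 = 5.287.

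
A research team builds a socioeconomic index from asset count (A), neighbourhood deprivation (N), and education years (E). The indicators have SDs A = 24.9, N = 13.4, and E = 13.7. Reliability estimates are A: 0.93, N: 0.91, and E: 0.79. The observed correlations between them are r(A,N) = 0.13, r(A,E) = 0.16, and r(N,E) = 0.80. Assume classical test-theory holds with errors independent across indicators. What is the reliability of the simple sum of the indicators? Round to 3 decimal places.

0.933

Var(A+N+E) = 24.9² + 13.4² + 13.7² + 2·[24.9·13.4·0.13 + 24.9·13.7·0.16 + 13.4·13.7·0.80] = 987.26 + 489.641 = 1476.9.
With uncorrelated errors the cross-covariances are all true-score covariance, so they carry over unchanged; only the diagonal terms shrink to ρᵢσᵢ².
True-score variance = [24.9²·0.93 + 13.4²·0.91 + 13.7²·0.79] + 489.641 = 888.284 + 489.641 = 1377.93.
Reliability = 1377.93 / 1476.9 = 0.933.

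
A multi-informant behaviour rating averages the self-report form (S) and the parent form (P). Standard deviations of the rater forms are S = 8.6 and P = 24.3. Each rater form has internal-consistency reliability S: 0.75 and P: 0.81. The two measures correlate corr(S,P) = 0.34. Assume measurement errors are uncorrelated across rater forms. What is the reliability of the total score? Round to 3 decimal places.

0.838

Var(S+P) = 8.6² + 24.3² + 2·[8.6·24.3·0.34] = 664.45 + 142.106 = 806.556.
Because errors are independent across components, Cov(Tᵢ,Tⱼ) = Cov(Xᵢ,Xⱼ); the off-diagonal part of the true-score variance is the same as above.
True-score variance = [8.6²·0.75 + 24.3²·0.81] + 142.106 = 533.767 + 142.106 = 675.873.
Reliability = 675.873 / 806.556 = 0.838.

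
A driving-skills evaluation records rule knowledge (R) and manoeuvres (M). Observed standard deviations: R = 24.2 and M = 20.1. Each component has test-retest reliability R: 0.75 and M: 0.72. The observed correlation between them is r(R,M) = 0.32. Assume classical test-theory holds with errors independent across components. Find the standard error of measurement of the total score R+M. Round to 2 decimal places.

16.11

Var(total) = 989.65 + 311.309 = 1300.96.
True-score variance = 730.117 + 311.309 = 1041.43, so reliability = 0.8005.
Error variance = 1300.96 − 1041.43 = 259.533; SEM = √259.533 = 16.11.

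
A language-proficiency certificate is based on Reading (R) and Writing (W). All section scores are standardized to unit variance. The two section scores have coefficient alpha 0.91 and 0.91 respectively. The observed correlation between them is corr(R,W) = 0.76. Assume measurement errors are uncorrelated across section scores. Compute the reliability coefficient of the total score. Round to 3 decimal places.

0.949

Var(R+W) = 2 + 2·[0.76] = 2 + 1.52 = 3.52.
With uncorrelated errors the cross-covariances are all true-score covariance, so they carry over unchanged; only the diagonal terms shrink to ρᵢσᵢ².
True-score variance = [0.91 + 0.91] + 1.52 = 1.82 + 1.52 = 3.34.
Reliability = 3.34 / 3.52 = 0.949.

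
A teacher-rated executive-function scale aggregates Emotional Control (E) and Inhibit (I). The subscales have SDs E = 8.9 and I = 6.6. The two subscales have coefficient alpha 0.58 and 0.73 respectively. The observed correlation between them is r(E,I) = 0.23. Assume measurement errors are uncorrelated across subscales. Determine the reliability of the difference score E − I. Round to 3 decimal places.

Var(E−I) = 8.9² + 6.6² − 2·8.9·6.6·0.23 = 122.77 − 27.0204 = 95.7496.
Under uncorrelated errors the observed covariances equal the true-score covariances, so only the own-variance terms attenuate.
True-score variance = [8.9²·0.58 + 6.6²·0.73] − 27.0204 = 77.7406 − 27.0204 = 50.7202.
Reliability = 50.7202 / 95.7496 = 0.530.

0.530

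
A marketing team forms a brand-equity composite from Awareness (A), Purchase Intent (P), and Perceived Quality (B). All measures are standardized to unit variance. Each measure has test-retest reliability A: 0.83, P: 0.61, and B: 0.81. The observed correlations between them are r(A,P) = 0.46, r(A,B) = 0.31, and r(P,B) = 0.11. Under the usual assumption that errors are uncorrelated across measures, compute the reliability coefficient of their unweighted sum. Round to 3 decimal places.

0.842

Var(A+P+B) = 3 + 2·[0.46 + 0.31 + 0.11] = 3 + 1.76 = 4.76.
Because errors are independent across components, Cov(Tᵢ,Tⱼ) = Cov(Xᵢ,Xⱼ); the off-diagonal part of the true-score variance is the same as above.
True-score variance = [0.83 + 0.61 + 0.81] + 1.76 = 2.25 + 1.76 = 4.01.
Reliability = 4.01 / 4.76 = 0.842.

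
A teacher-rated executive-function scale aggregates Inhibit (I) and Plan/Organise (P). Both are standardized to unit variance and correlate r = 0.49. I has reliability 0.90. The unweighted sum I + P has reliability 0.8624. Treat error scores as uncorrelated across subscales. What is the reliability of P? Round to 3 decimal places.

Var(I+P) = 2 + 2·0.49 = 2.980.
True-score variance = ρ_I + ρ_P + 2·0.49, so 0.8624 = (0.90 + ρ_P + 0.98) / 2.980.
ρ_P = 0.8624·2.980 − 0.90 − 0.98 = 0.690.

0.690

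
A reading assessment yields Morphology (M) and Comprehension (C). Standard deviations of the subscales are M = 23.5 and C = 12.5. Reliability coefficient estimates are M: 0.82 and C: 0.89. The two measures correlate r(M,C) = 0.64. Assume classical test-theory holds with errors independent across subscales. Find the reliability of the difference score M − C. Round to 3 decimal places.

0.649

Var(M−C) = 23.5² + 12.5² − 2·23.5·12.5·0.64 = 708.5 − 376 = 332.5.
Because errors are independent across components, Cov(Tᵢ,Tⱼ) = Cov(Xᵢ,Xⱼ); the off-diagonal part of the true-score variance is the same as above.
True-score variance = [23.5²·0.82 + 12.5²·0.89] − 376 = 591.908 − 376 = 215.908.
Reliability = 215.908 / 332.5 = 0.649.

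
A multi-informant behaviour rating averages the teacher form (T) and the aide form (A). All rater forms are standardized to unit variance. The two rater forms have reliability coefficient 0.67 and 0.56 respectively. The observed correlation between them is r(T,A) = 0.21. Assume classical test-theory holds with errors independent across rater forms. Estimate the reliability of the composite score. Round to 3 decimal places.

Var(T+A) = 2 + 2·[0.21] = 2 + 0.42 = 2.42.
Under uncorrelated errors the observed covariances equal the true-score covariances, so only the own-variance terms attenuate.
True-score variance = [0.67 + 0.56] + 0.42 = 1.23 + 0.42 = 1.65.
Reliability = 1.65 / 2.42 = 0.682.

0.682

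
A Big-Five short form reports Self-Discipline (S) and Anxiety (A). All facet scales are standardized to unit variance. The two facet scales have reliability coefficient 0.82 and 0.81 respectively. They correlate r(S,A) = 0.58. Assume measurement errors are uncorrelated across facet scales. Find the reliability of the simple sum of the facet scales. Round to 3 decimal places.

0.883

Var(S+A) = 2 + 2·[0.58] = 2 + 1.16 = 3.16.
With uncorrelated errors the cross-covariances are all true-score covariance, so they carry over unchanged; only the diagonal terms shrink to ρᵢσᵢ².
True-score variance = [0.82 + 0.81] + 1.16 = 1.63 + 1.16 = 2.79.
Reliability = 2.79 / 3.16 = 0.883.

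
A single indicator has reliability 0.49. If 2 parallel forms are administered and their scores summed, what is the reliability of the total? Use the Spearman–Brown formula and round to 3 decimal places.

ρ_k = kρ / (1 + (k−1)ρ) = 2·0.49 / (1 + 1·0.49) = 0.980 / 1.490 = 0.658.

0.658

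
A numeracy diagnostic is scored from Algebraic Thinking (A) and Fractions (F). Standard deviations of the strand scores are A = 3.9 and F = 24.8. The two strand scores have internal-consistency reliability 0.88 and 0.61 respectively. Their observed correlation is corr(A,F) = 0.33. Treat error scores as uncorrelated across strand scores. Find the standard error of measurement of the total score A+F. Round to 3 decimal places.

15.546

Var(total) = 630.25 + 63.8352 = 694.085.
True-score variance = 388.559 + 63.8352 = 452.394, so reliability = 0.6518.
Error variance = 694.085 − 452.394 = 241.691; SEM = √241.691 = 15.546.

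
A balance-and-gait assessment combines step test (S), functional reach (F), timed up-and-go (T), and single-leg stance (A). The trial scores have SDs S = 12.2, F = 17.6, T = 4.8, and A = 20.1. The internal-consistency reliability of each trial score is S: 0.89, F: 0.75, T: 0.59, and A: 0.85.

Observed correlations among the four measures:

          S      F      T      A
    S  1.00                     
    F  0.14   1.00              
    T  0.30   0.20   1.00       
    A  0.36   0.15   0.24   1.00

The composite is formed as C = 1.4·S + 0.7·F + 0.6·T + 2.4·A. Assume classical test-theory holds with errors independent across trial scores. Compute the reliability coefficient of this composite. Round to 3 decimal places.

Var(C) = 1.4²·12.2² + 0.7²·17.6² + 0.6²·4.8² + 2.4²·20.1² + 2·[0.98·12.2·17.6·0.14 + 0.84·12.2·4.8·0.30 + 3.36·12.2·20.1·0.36 + 0.42·17.6·4.8·0.20 + 1.68·17.6·20.1·0.15 + 1.44·4.8·20.1·0.24] = 2778.9 + 940.844 = 3719.75.
Under uncorrelated errors the observed covariances equal the true-score covariances, so only the own-variance terms attenuate.
True-score variance = [1.4²·12.2²·0.89 + 0.7²·17.6²·0.75 + 0.6²·4.8²·0.59 + 2.4²·20.1²·0.85] + 940.844 = 2356.4 + 940.844 = 3297.24.
Reliability = 3297.24 / 3719.75 = 0.886.

0.886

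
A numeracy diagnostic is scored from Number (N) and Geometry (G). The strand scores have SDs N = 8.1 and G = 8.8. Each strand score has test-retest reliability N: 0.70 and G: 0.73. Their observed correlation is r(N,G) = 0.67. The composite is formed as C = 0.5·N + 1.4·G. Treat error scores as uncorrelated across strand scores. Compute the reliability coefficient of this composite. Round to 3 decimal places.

Var(C) = 0.5²·8.1² + 1.4²·8.8² + 2·[0.7·8.1·8.8·0.67] = 168.185 + 66.8606 = 235.046.
Under uncorrelated errors the observed covariances equal the true-score covariances, so only the own-variance terms attenuate.
True-score variance = [0.5²·8.1²·0.70 + 1.4²·8.8²·0.73] + 66.8606 = 122.283 + 66.8606 = 189.144.
Reliability = 189.144 / 235.046 = 0.805.

0.805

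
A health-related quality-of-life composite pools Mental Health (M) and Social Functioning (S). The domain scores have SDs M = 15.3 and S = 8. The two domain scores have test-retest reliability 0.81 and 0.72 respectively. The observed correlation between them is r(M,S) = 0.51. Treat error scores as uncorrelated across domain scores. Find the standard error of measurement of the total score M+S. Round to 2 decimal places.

7.90

Var(total) = 298.09 + 124.848 = 422.938.
True-score variance = 235.693 + 124.848 = 360.541, so reliability = 0.8525.
Error variance = 422.938 − 360.541 = 62.3971; SEM = √62.3971 = 7.90.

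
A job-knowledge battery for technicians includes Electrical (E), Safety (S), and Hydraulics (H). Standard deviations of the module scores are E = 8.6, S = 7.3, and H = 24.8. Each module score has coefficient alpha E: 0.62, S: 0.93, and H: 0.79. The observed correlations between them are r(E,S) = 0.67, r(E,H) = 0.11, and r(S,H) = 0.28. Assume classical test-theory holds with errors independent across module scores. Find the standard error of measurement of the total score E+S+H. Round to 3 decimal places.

Var(total) = 742.29 + 232.429 = 974.719.
True-score variance = 581.297 + 232.429 = 813.726, so reliability = 0.8348.
Error variance = 974.719 − 813.726 = 160.993; SEM = √160.993 = 12.688.

12.688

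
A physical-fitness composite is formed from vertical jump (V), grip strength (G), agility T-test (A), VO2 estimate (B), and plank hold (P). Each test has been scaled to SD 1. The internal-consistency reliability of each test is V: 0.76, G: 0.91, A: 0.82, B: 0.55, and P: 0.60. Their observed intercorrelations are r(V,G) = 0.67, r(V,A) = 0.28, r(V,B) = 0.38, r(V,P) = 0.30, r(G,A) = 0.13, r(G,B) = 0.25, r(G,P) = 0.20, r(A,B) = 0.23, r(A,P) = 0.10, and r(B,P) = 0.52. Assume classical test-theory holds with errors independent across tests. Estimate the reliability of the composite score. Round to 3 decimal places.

0.878

Var(V+G+A+B+P) = 5 + 2·[0.67 + 0.28 + 0.38 + 0.30 + 0.13 + 0.25 + 0.20 + 0.23 + 0.10 + 0.52] = 5 + 6.12 = 11.12.
Under uncorrelated errors the observed covariances equal the true-score covariances, so only the own-variance terms attenuate.
True-score variance = [0.76 + 0.91 + 0.82 + 0.55 + 0.60] + 6.12 = 3.64 + 6.12 = 9.76.
Reliability = 9.76 / 11.12 = 0.878.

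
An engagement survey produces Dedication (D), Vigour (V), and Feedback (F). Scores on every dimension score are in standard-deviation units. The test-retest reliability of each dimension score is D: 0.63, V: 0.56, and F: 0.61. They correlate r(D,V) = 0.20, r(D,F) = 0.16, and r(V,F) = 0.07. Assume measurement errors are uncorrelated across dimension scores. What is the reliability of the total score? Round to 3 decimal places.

Var(D+V+F) = 3 + 2·[0.20 + 0.16 + 0.07] = 3 + 0.86 = 3.86.
Because errors are independent across components, Cov(Tᵢ,Tⱼ) = Cov(Xᵢ,Xⱼ); the off-diagonal part of the true-score variance is the same as above.
True-score variance = [0.63 + 0.56 + 0.61] + 0.86 = 1.8 + 0.86 = 2.66.
Reliability = 2.66 / 3.86 = 0.689.

0.689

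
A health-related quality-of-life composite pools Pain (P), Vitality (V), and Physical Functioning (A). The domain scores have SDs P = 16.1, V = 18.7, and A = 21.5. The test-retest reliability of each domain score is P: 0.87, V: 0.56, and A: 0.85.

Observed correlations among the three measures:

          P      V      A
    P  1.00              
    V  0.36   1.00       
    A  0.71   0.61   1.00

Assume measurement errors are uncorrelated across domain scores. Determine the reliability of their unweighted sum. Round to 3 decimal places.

Var(P+V+A) = 16.1² + 18.7² + 21.5² + 2·[16.1·18.7·0.36 + 16.1·21.5·0.71 + 18.7·21.5·0.61] = 1071.15 + 1198.8 = 2269.95.
With uncorrelated errors the cross-covariances are all true-score covariance, so they carry over unchanged; only the diagonal terms shrink to ρᵢσᵢ².
True-score variance = [16.1²·0.87 + 18.7²·0.56 + 21.5²·0.85] + 1198.8 = 814.252 + 1198.8 = 2013.06.
Reliability = 2013.06 / 2269.95 = 0.887.

0.887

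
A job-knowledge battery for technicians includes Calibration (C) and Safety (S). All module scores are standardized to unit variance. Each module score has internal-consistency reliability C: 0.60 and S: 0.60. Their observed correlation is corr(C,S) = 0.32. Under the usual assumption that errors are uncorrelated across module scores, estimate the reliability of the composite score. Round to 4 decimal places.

0.6970

Var(C+S) = 2 + 2·[0.32] = 2 + 0.64 = 2.64.
Under uncorrelated errors the observed covariances equal the true-score covariances, so only the own-variance terms attenuate.
True-score variance = [0.60 + 0.60] + 0.64 = 1.2 + 0.64 = 1.84.
Reliability = 1.84 / 2.64 = 0.6970.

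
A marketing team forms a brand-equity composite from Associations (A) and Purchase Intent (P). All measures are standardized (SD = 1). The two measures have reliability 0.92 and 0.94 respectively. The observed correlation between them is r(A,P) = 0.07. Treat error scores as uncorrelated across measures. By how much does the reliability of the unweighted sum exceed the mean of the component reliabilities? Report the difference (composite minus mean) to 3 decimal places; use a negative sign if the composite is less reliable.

Var(sum) = 2 + 0.14 = 2.14; true-score variance = 1.86 + 0.14 = 2; composite reliability = 0.9346.
Mean component reliability = 0.9300.
Difference = 0.9346 − 0.9300 = 0.005.

0.005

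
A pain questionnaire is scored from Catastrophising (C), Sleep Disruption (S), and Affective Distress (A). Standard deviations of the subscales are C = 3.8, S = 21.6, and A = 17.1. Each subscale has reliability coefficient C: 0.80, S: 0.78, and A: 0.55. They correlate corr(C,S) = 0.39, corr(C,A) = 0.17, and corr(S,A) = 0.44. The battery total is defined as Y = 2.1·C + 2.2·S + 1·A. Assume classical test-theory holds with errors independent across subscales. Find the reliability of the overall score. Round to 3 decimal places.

0.825

Var(Y) = 2.1²·3.8² + 2.2²·21.6² + 17.1² + 2·[4.62·3.8·21.6·0.39 + 2.1·3.8·17.1·0.17 + 2.2·21.6·17.1·0.44] = 2614.24 + 1057.26 = 3671.5.
Under uncorrelated errors the observed covariances equal the true-score covariances, so only the own-variance terms attenuate.
True-score variance = [2.1²·3.8²·0.80 + 2.2²·21.6²·0.78 + 17.1²·0.55] + 1057.26 = 1973.13 + 1057.26 = 3030.39.
Reliability = 3030.39 / 3671.5 = 0.825.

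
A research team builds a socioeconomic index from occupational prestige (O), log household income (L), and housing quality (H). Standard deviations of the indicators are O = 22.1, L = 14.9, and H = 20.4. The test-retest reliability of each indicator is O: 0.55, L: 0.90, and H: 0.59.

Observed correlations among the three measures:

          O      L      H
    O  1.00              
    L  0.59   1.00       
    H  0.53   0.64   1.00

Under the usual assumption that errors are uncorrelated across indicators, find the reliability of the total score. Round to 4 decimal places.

Var(O+L+H) = 22.1² + 14.9² + 20.4² + 2·[22.1·14.9·0.59 + 22.1·20.4·0.53 + 14.9·20.4·0.64] = 1126.58 + 1255.52 = 2382.1.
Under uncorrelated errors the observed covariances equal the true-score covariances, so only the own-variance terms attenuate.
True-score variance = [22.1²·0.55 + 14.9²·0.90 + 20.4²·0.59] + 1255.52 = 713.969 + 1255.52 = 1969.49.
Reliability = 1969.49 / 2382.1 = 0.8268.

0.8268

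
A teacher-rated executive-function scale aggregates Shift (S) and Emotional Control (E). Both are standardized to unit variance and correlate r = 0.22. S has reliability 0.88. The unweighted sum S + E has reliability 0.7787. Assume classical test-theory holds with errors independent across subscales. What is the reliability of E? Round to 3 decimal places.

0.580

Var(S+E) = 2 + 2·0.22 = 2.440.
True-score variance = ρ_S + ρ_E + 2·0.22, so 0.7787 = (0.88 + ρ_E + 0.44) / 2.440.
ρ_E = 0.7787·2.440 − 0.88 − 0.44 = 0.580.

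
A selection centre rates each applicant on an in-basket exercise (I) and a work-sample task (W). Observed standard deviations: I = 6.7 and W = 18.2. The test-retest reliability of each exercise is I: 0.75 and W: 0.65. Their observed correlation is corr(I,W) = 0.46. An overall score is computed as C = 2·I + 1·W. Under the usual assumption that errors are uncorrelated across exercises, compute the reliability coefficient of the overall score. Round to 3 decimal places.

Var(C) = 2²·6.7² + 18.2² + 2·[2·6.7·18.2·0.46] = 510.8 + 224.37 = 735.17.
Under uncorrelated errors the observed covariances equal the true-score covariances, so only the own-variance terms attenuate.
True-score variance = [2²·6.7²·0.75 + 18.2²·0.65] + 224.37 = 349.976 + 224.37 = 574.346.
Reliability = 574.346 / 735.17 = 0.781.

0.781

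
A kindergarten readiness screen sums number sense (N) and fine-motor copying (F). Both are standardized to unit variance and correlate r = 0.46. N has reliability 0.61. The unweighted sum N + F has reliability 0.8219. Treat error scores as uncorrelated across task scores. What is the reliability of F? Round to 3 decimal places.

Var(N+F) = 2 + 2·0.46 = 2.920.
True-score variance = ρ_N + ρ_F + 2·0.46, so 0.8219 = (0.61 + ρ_F + 0.92) / 2.920.
ρ_F = 0.8219·2.920 − 0.61 − 0.92 = 0.870.

0.870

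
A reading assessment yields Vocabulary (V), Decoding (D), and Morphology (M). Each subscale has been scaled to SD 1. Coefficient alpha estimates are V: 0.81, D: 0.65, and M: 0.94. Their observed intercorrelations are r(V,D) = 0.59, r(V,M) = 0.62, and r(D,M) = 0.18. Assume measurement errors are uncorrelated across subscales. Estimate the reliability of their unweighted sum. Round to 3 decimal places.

0.896

Var(V+D+M) = 3 + 2·[0.59 + 0.62 + 0.18] = 3 + 2.78 = 5.78.
Because errors are independent across components, Cov(Tᵢ,Tⱼ) = Cov(Xᵢ,Xⱼ); the off-diagonal part of the true-score variance is the same as above.
True-score variance = [0.81 + 0.65 + 0.94] + 2.78 = 2.4 + 2.78 = 5.18.
Reliability = 5.18 / 5.78 = 0.896.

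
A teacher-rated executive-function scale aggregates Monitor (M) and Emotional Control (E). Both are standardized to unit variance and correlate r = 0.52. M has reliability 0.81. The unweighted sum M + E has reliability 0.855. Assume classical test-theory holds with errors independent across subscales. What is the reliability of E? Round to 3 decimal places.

Var(M+E) = 2 + 2·0.52 = 3.040.
True-score variance = ρ_M + ρ_E + 2·0.52, so 0.855 = (0.81 + ρ_E + 1.04) / 3.040.
ρ_E = 0.855·3.040 − 0.81 − 1.04 = 0.749.

0.749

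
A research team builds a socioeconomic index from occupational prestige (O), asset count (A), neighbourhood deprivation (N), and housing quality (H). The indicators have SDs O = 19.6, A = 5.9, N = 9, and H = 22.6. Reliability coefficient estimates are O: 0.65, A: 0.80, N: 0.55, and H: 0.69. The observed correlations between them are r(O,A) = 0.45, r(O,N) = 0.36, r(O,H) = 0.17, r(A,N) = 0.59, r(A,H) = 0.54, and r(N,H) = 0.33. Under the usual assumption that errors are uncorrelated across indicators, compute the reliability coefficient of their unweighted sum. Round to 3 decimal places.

Var(O+A+N+H) = 19.6² + 5.9² + 9² + 22.6² + 2·[19.6·5.9·0.45 + 19.6·9·0.36 + 19.6·22.6·0.17 + 5.9·9·0.59 + 5.9·22.6·0.54 + 9·22.6·0.33] = 1010.73 + 722.6 = 1733.33.
Under uncorrelated errors the observed covariances equal the true-score covariances, so only the own-variance terms attenuate.
True-score variance = [19.6²·0.65 + 5.9²·0.80 + 9²·0.55 + 22.6²·0.69] + 722.6 = 674.526 + 722.6 = 1397.13.
Reliability = 1397.13 / 1733.33 = 0.806.

0.806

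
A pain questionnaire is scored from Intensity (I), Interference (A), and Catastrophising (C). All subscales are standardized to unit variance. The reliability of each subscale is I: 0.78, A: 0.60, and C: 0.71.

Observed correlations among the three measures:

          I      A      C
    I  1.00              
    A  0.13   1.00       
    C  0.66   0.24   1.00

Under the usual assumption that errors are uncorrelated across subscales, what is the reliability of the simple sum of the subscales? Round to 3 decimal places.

0.820

Var(I+A+C) = 3 + 2·[0.13 + 0.66 + 0.24] = 3 + 2.06 = 5.06.
Because errors are independent across components, Cov(Tᵢ,Tⱼ) = Cov(Xᵢ,Xⱼ); the off-diagonal part of the true-score variance is the same as above.
True-score variance = [0.78 + 0.60 + 0.71] + 2.06 = 2.09 + 2.06 = 4.15.
Reliability = 4.15 / 5.06 = 0.820.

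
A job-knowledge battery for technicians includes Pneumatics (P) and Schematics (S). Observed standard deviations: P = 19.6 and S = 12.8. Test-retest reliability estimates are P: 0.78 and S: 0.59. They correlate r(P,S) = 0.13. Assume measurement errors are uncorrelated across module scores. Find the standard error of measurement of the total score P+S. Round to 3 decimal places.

12.316

Var(total) = 548 + 65.2288 = 613.229.
True-score variance = 396.31 + 65.2288 = 461.539, so reliability = 0.7526.
Error variance = 613.229 − 461.539 = 151.69; SEM = √151.69 = 12.316.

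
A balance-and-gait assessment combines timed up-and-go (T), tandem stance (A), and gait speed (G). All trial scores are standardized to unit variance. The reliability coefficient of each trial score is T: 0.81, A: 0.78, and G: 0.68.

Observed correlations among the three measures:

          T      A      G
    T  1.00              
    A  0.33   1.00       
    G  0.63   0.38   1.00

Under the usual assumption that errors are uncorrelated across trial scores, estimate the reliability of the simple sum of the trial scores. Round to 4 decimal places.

0.8715

Var(T+A+G) = 3 + 2·[0.33 + 0.63 + 0.38] = 3 + 2.68 = 5.68.
With uncorrelated errors the cross-covariances are all true-score covariance, so they carry over unchanged; only the diagonal terms shrink to ρᵢσᵢ².
True-score variance = [0.81 + 0.78 + 0.68] + 2.68 = 2.27 + 2.68 = 4.95.
Reliability = 4.95 / 5.68 = 0.8715.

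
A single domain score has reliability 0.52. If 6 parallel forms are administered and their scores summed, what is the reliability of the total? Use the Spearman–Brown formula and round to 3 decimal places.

0.867

ρ_k = kρ / (1 + (k−1)ρ) = 6·0.52 / (1 + 5·0.52) = 3.120 / 3.600 = 0.867.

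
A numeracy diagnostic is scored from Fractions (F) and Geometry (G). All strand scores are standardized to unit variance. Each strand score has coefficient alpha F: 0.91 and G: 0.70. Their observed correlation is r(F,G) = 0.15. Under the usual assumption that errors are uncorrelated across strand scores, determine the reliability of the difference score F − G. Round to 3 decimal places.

Var(F−G) = 1 + 1 − 2·0.15 = 2 − 0.3 = 1.7.
Under uncorrelated errors the observed covariances equal the true-score covariances, so only the own-variance terms attenuate.
True-score variance = [0.91 + 0.70] − 0.3 = 1.61 − 0.3 = 1.31.
Reliability = 1.31 / 1.7 = 0.771.

0.771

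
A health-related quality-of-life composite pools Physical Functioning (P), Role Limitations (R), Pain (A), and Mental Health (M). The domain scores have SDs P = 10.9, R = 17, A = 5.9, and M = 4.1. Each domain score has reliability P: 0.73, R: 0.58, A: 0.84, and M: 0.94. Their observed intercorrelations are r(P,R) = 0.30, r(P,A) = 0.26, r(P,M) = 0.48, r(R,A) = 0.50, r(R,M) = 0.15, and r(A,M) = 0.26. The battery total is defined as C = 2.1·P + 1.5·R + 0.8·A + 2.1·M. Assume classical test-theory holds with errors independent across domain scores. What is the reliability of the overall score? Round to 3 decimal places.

0.796

Var(C) = 2.1²·10.9² + 1.5²·17² + 0.8²·5.9² + 2.1²·4.1² + 2·[3.15·10.9·17·0.30 + 1.68·10.9·5.9·0.26 + 4.41·10.9·4.1·0.48 + 1.2·17·5.9·0.50 + 3.15·17·4.1·0.15 + 1.68·5.9·4.1·0.26] = 1270.61 + 802.957 = 2073.57.
With uncorrelated errors the cross-covariances are all true-score covariance, so they carry over unchanged; only the diagonal terms shrink to ρᵢσᵢ².
True-score variance = [2.1²·10.9²·0.73 + 1.5²·17²·0.58 + 0.8²·5.9²·0.84 + 2.1²·4.1²·0.94] + 802.957 = 848.028 + 802.957 = 1650.98.
Reliability = 1650.98 / 2073.57 = 0.796.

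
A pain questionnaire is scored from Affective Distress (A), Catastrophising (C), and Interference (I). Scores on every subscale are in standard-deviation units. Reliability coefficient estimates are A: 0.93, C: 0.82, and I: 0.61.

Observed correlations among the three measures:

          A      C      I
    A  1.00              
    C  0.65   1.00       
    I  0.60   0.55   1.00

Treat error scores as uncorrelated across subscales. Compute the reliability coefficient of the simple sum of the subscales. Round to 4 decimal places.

0.9030

Var(A+C+I) = 3 + 2·[0.65 + 0.60 + 0.55] = 3 + 3.6 = 6.6.
Under uncorrelated errors the observed covariances equal the true-score covariances, so only the own-variance terms attenuate.
True-score variance = [0.93 + 0.82 + 0.61] + 3.6 = 2.36 + 3.6 = 5.96.
Reliability = 5.96 / 6.6 = 0.9030.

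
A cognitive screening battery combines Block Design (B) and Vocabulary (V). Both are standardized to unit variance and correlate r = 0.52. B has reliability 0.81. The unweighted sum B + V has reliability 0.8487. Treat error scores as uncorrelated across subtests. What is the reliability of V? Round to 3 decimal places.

0.730

Var(B+V) = 2 + 2·0.52 = 3.040.
True-score variance = ρ_B + ρ_V + 2·0.52, so 0.8487 = (0.81 + ρ_V + 1.04) / 3.040.
ρ_V = 0.8487·3.040 − 0.81 − 1.04 = 0.730.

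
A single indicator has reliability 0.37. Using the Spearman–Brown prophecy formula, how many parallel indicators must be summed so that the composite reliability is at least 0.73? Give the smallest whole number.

5

k ≥ ρ*(1−ρ₁)/(ρ₁(1−ρ*)) = 0.73·0.63 / (0.37·0.27) = 4.604.
Smallest integer k = 5.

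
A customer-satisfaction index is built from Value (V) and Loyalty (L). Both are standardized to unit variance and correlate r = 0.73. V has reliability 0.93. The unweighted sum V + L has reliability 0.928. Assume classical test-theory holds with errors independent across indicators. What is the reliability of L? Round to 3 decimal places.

0.821

Var(V+L) = 2 + 2·0.73 = 3.460.
True-score variance = ρ_V + ρ_L + 2·0.73, so 0.928 = (0.93 + ρ_L + 1.46) / 3.460.
ρ_L = 0.928·3.460 − 0.93 − 1.46 = 0.821.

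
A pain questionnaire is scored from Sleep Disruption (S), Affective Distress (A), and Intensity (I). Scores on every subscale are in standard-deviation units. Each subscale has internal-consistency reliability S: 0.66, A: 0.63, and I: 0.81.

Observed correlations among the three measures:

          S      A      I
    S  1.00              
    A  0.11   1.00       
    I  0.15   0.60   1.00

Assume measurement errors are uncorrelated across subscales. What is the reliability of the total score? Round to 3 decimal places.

0.809

Var(S+A+I) = 3 + 2·[0.11 + 0.15 + 0.60] = 3 + 1.72 = 4.72.
With uncorrelated errors the cross-covariances are all true-score covariance, so they carry over unchanged; only the diagonal terms shrink to ρᵢσᵢ².
True-score variance = [0.66 + 0.63 + 0.81] + 1.72 = 2.1 + 1.72 = 3.82.
Reliability = 3.82 / 4.72 = 0.809.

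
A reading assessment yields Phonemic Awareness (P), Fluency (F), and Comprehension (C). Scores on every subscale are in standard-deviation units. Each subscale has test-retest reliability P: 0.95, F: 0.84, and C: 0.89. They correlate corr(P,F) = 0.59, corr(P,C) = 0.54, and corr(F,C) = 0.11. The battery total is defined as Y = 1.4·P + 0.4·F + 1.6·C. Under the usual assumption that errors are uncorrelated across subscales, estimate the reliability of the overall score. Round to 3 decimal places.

0.949

Var(Y) = 1.4² + 0.4² + 1.6² + 2·[0.56·0.59 + 2.24·0.54 + 0.64·0.11] = 4.68 + 3.2208 = 7.9008.
With uncorrelated errors the cross-covariances are all true-score covariance, so they carry over unchanged; only the diagonal terms shrink to ρᵢσᵢ².
True-score variance = [1.4²·0.95 + 0.4²·0.84 + 1.6²·0.89] + 3.2208 = 4.2748 + 3.2208 = 7.4956.
Reliability = 7.4956 / 7.9008 = 0.949.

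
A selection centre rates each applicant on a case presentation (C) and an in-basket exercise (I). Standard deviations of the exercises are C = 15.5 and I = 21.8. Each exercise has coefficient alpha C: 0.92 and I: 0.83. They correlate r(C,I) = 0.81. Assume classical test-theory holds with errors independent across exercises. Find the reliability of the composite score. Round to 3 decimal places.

Var(C+I) = 15.5² + 21.8² + 2·[15.5·21.8·0.81] = 715.49 + 547.398 = 1262.89.
Under uncorrelated errors the observed covariances equal the true-score covariances, so only the own-variance terms attenuate.
True-score variance = [15.5²·0.92 + 21.8²·0.83] + 547.398 = 615.479 + 547.398 = 1162.88.
Reliability = 1162.88 / 1262.89 = 0.921.

0.921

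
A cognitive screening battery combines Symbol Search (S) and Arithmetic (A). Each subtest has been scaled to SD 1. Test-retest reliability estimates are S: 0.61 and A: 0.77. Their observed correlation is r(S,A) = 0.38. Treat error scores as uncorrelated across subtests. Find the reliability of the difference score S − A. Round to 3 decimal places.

0.500

Var(S−A) = 1 + 1 − 2·0.38 = 2 − 0.76 = 1.24.
Because errors are independent across components, Cov(Tᵢ,Tⱼ) = Cov(Xᵢ,Xⱼ); the off-diagonal part of the true-score variance is the same as above.
True-score variance = [0.61 + 0.77] − 0.76 = 1.38 − 0.76 = 0.62.
Reliability = 0.62 / 1.24 = 0.500.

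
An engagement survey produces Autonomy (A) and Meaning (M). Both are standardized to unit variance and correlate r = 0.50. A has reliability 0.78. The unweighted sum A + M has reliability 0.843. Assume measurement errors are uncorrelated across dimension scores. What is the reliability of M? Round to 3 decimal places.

0.749

Var(A+M) = 2 + 2·0.50 = 3.000.
True-score variance = ρ_A + ρ_M + 2·0.50, so 0.843 = (0.78 + ρ_M + 1.00) / 3.000.
ρ_M = 0.843·3.000 − 0.78 − 1.00 = 0.749.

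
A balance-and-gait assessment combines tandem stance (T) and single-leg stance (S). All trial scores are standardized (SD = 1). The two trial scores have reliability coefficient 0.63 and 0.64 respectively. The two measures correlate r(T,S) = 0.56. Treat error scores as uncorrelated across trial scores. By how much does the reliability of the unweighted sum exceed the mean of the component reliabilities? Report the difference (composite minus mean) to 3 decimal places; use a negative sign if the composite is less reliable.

0.131

Var(sum) = 2 + 1.12 = 3.12; true-score variance = 1.27 + 1.12 = 2.39; composite reliability = 0.7660.
Mean component reliability = 0.6350.
Difference = 0.7660 − 0.6350 = 0.131.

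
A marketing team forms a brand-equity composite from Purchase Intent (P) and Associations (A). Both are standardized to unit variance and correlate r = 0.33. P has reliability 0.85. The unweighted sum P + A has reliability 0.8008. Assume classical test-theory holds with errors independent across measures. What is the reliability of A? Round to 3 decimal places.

Var(P+A) = 2 + 2·0.33 = 2.660.
True-score variance = ρ_P + ρ_A + 2·0.33, so 0.8008 = (0.85 + ρ_A + 0.66) / 2.660.
ρ_A = 0.8008·2.660 − 0.85 − 0.66 = 0.620.

0.620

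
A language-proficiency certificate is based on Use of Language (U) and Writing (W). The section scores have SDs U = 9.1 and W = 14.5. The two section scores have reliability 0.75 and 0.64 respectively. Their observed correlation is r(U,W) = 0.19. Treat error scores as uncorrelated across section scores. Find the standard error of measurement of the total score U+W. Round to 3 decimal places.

9.818

Var(total) = 293.06 + 50.141 = 343.201.
True-score variance = 196.667 + 50.141 = 246.808, so reliability = 0.7191.
Error variance = 343.201 − 246.808 = 96.3925; SEM = √96.3925 = 9.818.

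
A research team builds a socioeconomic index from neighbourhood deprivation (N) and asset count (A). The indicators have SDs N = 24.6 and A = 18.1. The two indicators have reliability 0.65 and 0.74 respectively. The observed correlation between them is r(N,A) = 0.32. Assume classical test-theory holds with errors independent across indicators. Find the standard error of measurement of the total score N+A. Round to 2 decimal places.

17.23

Var(total) = 932.77 + 284.966 = 1217.74.
True-score variance = 635.785 + 284.966 = 920.752, so reliability = 0.7561.
Error variance = 1217.74 − 920.752 = 296.985; SEM = √296.985 = 17.23.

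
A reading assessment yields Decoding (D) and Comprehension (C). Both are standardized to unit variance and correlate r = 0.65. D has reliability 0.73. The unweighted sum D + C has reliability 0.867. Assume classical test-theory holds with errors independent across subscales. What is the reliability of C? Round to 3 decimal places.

0.831

Var(D+C) = 2 + 2·0.65 = 3.300.
True-score variance = ρ_D + ρ_C + 2·0.65, so 0.867 = (0.73 + ρ_C + 1.30) / 3.300.
ρ_C = 0.867·3.300 − 0.73 − 1.30 = 0.831.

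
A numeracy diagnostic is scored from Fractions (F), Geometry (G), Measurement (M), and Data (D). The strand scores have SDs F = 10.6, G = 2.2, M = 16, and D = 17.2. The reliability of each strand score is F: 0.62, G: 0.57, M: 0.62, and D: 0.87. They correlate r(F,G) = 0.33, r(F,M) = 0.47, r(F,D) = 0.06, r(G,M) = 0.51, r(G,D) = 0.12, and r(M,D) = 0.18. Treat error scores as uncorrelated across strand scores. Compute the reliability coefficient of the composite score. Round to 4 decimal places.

0.8212

Var(F+G+M+D) = 10.6² + 2.2² + 16² + 17.2² + 2·[10.6·2.2·0.33 + 10.6·16·0.47 + 10.6·17.2·0.06 + 2.2·16·0.51 + 2.2·17.2·0.12 + 16·17.2·0.18] = 669.04 + 340.751 = 1009.79.
With uncorrelated errors the cross-covariances are all true-score covariance, so they carry over unchanged; only the diagonal terms shrink to ρᵢσᵢ².
True-score variance = [10.6²·0.62 + 2.2²·0.57 + 16²·0.62 + 17.2²·0.87] + 340.751 = 488.523 + 340.751 = 829.274.
Reliability = 829.274 / 1009.79 = 0.8212.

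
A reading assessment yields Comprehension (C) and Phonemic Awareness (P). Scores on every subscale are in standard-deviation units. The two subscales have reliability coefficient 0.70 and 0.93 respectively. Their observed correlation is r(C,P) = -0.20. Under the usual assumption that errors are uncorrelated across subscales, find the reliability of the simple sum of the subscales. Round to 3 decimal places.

Var(C+P) = 2 + 2·[(-0.20)] = 2 − 0.4 = 1.6.
Because errors are independent across components, Cov(Tᵢ,Tⱼ) = Cov(Xᵢ,Xⱼ); the off-diagonal part of the true-score variance is the same as above.
True-score variance = [0.70 + 0.93] − 0.4 = 1.63 − 0.4 = 1.23.
Reliability = 1.23 / 1.6 = 0.769.

0.769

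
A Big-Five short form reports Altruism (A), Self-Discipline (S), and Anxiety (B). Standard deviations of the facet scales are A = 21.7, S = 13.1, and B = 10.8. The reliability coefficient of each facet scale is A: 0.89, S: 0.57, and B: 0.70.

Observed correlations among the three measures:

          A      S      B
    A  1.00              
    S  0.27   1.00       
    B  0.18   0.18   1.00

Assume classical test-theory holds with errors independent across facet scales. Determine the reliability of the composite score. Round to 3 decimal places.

0.847

Var(A+S+B) = 21.7² + 13.1² + 10.8² + 2·[21.7·13.1·0.27 + 21.7·10.8·0.18 + 13.1·10.8·0.18] = 759.14 + 288.808 = 1047.95.
Because errors are independent across components, Cov(Tᵢ,Tⱼ) = Cov(Xᵢ,Xⱼ); the off-diagonal part of the true-score variance is the same as above.
True-score variance = [21.7²·0.89 + 13.1²·0.57 + 10.8²·0.70] + 288.808 = 598.558 + 288.808 = 887.366.
Reliability = 887.366 / 1047.95 = 0.847.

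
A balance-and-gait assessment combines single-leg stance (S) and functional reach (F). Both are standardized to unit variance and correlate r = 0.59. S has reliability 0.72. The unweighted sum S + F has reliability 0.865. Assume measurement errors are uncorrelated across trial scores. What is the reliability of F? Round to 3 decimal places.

0.851

Var(S+F) = 2 + 2·0.59 = 3.180.
True-score variance = ρ_S + ρ_F + 2·0.59, so 0.865 = (0.72 + ρ_F + 1.18) / 3.180.
ρ_F = 0.865·3.180 − 0.72 − 1.18 = 0.851.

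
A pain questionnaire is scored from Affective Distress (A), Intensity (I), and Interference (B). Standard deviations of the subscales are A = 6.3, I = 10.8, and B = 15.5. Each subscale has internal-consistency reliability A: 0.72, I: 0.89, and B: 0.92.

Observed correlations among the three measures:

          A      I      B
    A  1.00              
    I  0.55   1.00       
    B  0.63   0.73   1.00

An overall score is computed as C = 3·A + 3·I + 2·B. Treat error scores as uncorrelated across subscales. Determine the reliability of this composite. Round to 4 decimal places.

Var(C) = 3²·6.3² + 3²·10.8² + 2²·15.5² + 2·[9·6.3·10.8·0.55 + 6·6.3·15.5·0.63 + 6·10.8·15.5·0.73] = 2367.97 + 2878.25 = 5246.22.
With uncorrelated errors the cross-covariances are all true-score covariance, so they carry over unchanged; only the diagonal terms shrink to ρᵢσᵢ².
True-score variance = [3²·6.3²·0.72 + 3²·10.8²·0.89 + 2²·15.5²·0.92] + 2878.25 = 2075.6 + 2878.25 = 4953.85.
Reliability = 4953.85 / 5246.22 = 0.9443.

0.9443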